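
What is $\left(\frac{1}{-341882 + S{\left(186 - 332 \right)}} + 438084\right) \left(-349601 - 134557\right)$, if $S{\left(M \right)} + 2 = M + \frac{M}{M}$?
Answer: $- \frac{72544991612864730}{342029} \approx -2.121 \cdot 10^{11}$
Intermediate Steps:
$S{\left(M \right)} = -1 + M$ ($S{\left(M \right)} = -2 + \left(M + \frac{M}{M}\right) = -2 + \left(M + 1\right) = -2 + \left(1 + M\right) = -1 + M$)
$\left(\frac{1}{-341882 + S{\left(186 - 332 \right)}} + 438084\right) \left(-349601 - 134557\right) = \left(\frac{1}{-341882 + \left(-1 + \left(186 - 332\right)\right)} + 438084\right) \left(-349601 - 134557\right) = \left(\frac{1}{-341882 + \left(-1 + \left(186 - 332\right)\right)} + 438084\right) \left(-484158\right) = \left(\frac{1}{-341882 - 147} + 438084\right) \left(-484158\right) = \left(\frac{1}{-342029} + 438084\right) \left(-484158\right) = \left(- \frac{1}{342029} + 438084\right) \left(-484158\right) = \frac{149837432435}{342029} \left(-484158\right) = - \frac{72544991612864730}{342029}$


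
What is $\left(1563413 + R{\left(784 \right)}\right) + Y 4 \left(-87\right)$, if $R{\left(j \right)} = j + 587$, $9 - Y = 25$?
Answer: $1570352$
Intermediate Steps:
$Y = -16$ ($Y = 9 - 25 = -16$)
$R{\left(j \right)} = 587 + j$
$\left(1563413 + R{\left(784 \right)}\right) + Y 4 \left(-87\right) = \left(1563413 + \left(587 + 784\right)\right) + \left(-16\right) 4 \left(-87\right) = \left(1563413 + 1371\right) - -5568 = 1564784 + 5568 = 1570352$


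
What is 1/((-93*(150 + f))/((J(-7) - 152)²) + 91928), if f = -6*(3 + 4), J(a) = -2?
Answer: 5929/545038601 ≈ 1.0878e-5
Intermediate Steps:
f = -42 (f = -6*7 = -42)
1/((-93*(150 + f))/((J(-7) - 152)²) + 91928) = 1/((-93*(150 - 42))/((-2 - 152)²) + 91928) = 1/((-93*108)/((-154)²) + 91928) = 1/(-10044/23716 + 91928) = 1/(-10044*1/23716 + 91928) = 1/(-2511/5929 + 91928) = 1/(545038601/5929) = 5929/545038601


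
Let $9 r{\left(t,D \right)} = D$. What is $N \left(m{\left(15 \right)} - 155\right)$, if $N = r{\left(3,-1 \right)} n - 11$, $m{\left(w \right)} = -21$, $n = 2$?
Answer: $\frac{17776}{9} \approx 1975.1$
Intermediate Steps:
$r{\left(t,D \right)} = \frac{D}{9}$
$N = - \frac{101}{9}$ ($N = \frac{1}{9} \left(-1\right) 2 - 11 = \left(- \frac{1}{9}\right) 2 - 11 = - \frac{2}{9} - 11 = - \frac{101}{9} \approx -11.222$)
$N \left(m{\left(15 \right)} - 155\right) = - \frac{101 \left(-21 - 155\right)}{9} = \left(- \frac{101}{9}\right) \left(-176\right) = \frac{17776}{9}$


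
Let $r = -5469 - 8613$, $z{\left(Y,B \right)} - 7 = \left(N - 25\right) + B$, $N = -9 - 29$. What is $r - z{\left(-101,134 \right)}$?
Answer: $-14160$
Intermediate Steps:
$N = -38$
$z{\left(Y,B \right)} = -56 + B$ ($z{\left(Y,B \right)} = 7 + \left(\left(-38 - 25\right) + B\right) = 7 + \left(-63 + B\right) = -56 + B$)
$r = -14082$ ($r = -5469 - 8613 = -14082$)
$r - z{\left(-101,134 \right)} = -14082 - \left(-56 + 134\right) = -14082 - 78 = -14160$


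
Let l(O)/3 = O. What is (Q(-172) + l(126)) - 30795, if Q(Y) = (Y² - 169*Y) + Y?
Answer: 28063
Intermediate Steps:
l(O) = 3*O
Q(Y) = Y² - 168*Y
(Q(-172) + l(126)) - 30795 = (-172*(-168 - 172) + 3*126) - 30795 = (-172*(-340) + 378) - 30795 = (58480 + 378) - 30795 = 58858 - 30795 = 28063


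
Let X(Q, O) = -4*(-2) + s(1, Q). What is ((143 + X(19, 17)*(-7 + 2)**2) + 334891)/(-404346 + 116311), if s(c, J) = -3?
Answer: -30469/26185 ≈ -1.1636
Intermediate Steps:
X(Q, O) = 5 (X(Q, O) = -4*(-2) - 3 = 8 - 3 = 5)
((143 + X(19, 17)*(-7 + 2)**2) + 334891)/(-404346 + 116311) = ((143 + 5*(-7 + 2)**2) + 334891)/(-404346 + 116311) = ((143 + 5*(-5)**2) + 334891)/(-288035) = ((143 + 5*25) + 334891)*(-1/288035) = ((143 + 125) + 334891)*(-1/288035) = (268 + 334891)*(-1/288035) = 335159*(-1/288035) = -30469/26185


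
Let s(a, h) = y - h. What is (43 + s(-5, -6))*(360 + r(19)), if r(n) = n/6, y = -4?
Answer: 32685/2 ≈ 16343.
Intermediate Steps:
r(n) = n/6 (r(n) = n*(1/6) = n/6)
s(a, h) = -4 - h
(43 + s(-5, -6))*(360 + r(19)) = (43 + (-4 - 1*(-6)))*(360 + (1/6)*19) = (43 + (-4 + 6))*(360 + 19/6) = (43 + 2)*(2179/6) = 45*(2179/6) = 32685/2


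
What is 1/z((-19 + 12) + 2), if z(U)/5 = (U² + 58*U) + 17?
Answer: -1/1240 ≈ -0.00080645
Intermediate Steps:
z(U) = 85 + 5*U² + 290*U (z(U) = 5*((U² + 58*U) + 17) = 5*(17 + U² + 58*U) = 85 + 5*U² + 290*U)
1/z((-19 + 12) + 2) = 1/(85 + 5*((-19 + 12) + 2)² + 290*((-19 + 12) + 2)) = 1/(85 + 5*(-7 + 2)² + 290*(-7 + 2)) = 1/(85 + 5*(-5)² + 290*(-5)) = 1/(85 + 5*25 - 1450) = 1/(85 + 125 - 1450) = 1/(-1240) = -1/1240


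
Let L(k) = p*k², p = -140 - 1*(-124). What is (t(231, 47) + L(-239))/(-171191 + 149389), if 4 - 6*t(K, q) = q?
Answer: 5483659/130812 ≈ 41.920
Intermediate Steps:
p = -16 (p = -140 + 124 = -16)
L(k) = -16*k²
t(K, q) = ⅔ - q/6
(t(231, 47) + L(-239))/(-171191 + 149389) = ((⅔ - ⅙*47) - 16*(-239)²)/(-171191 + 149389) = ((⅔ - 47/6) - 16*57121)/(-21802) = (-43/6 - 913936)*(-1/21802) = -5483659/6*(-1/21802) = 5483659/130812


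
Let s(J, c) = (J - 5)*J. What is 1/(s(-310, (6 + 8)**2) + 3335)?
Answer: 1/100985 ≈ 9.9025e-6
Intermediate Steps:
s(J, c) = J*(-5 + J) (s(J, c) = (-5 + J)*J = J*(-5 + J))
1/(s(-310, (6 + 8)**2) + 3335) = 1/(-310*(-5 - 310) + 3335) = 1/(-310*(-315) + 3335) = 1/(97650 + 3335) = 1/100985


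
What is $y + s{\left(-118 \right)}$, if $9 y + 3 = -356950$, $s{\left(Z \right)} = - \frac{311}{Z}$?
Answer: $- \frac{42117655}{1062} \approx -39659.0$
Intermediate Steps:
$y = - \frac{356953}{9}$ ($y = - \frac{1}{3} + \frac{1}{9} \left(-356950\right) = - \frac{1}{3} - \frac{356950}{9} = - \frac{356953}{9} \approx -39661.0$)
$y + s{\left(-118 \right)} = - \frac{356953}{9} - \frac{311}{-118} = - \frac{356953}{9} - - \frac{311}{118} = - \frac{356953}{9} + \frac{311}{118} = - \frac{42117655}{1062}$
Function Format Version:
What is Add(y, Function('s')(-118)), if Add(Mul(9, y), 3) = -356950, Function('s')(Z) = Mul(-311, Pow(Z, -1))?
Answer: Rational(-42117655, 1062) ≈ -39659.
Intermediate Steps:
y = Rational(-356953, 9) (y = Add(Rational(-1, 3), Mul(Rational(1, 9), -356950)) = Add(Rational(-1, 3), Rational(-356950, 9)) = Rational(-356953, 9) ≈ -39661.)
Add(y, Function('s')(-118)) = Add(Rational(-356953, 9), Mul(-311, Pow(-118, -1))) = Add(Rational(-356953, 9), Mul(-311, Rational(-1, 118))) = Add(Rational(-356953, 9), Rational(311, 118)) = Rational(-42117655, 1062)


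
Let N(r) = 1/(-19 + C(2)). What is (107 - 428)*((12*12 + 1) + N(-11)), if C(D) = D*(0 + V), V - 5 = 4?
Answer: -46224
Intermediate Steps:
V = 9 (V = 5 + 4 = 9)
C(D) = 9*D (C(D) = D*(0 + 9) = D*9 = 9*D)
N(r) = -1 (N(r) = 1/(-19 + 9*2) = 1/(-19 + 18) = 1/(-1) = -1)
(107 - 428)*((12*12 + 1) + N(-11)) = (107 - 428)*((12*12 + 1) - 1) = -321*((144 + 1) - 1) = -321*(145 - 1) = -321*144 = -46224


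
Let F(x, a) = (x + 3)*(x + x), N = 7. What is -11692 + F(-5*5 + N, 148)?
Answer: -11152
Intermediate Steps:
F(x, a) = 2*x*(3 + x) (F(x, a) = (3 + x)*(2*x) = 2*x*(3 + x))
-11692 + F(-5*5 + N, 148) = -11692 + 2*(-5*5 + 7)*(3 + (-5*5 + 7)) = -11692 + 2*(-25 + 7)*(3 + (-25 + 7)) = -11692 + 2*(-18)*(3 - 18) = -11692 + 2*(-18)*(-15) = -11692 + 540 = -11152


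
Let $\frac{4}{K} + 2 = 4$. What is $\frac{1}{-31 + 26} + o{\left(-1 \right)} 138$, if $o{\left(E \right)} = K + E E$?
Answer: $\frac{2069}{5} \approx 413.8$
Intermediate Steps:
$K = 2$ ($K = \frac{4}{-2 + 4} = \frac{4}{2} = 4 \cdot \frac{1}{2} = 2$)
$o{\left(E \right)} = 2 + E^{2}$ ($o{\left(E \right)} = 2 + E E = 2 + E^{2}$)
$\frac{1}{-31 + 26} + o{\left(-1 \right)} 138 = \frac{1}{-31 + 26} + \left(2 + \left(-1\right)^{2}\right) 138 = \frac{1}{-5} + \left(2 + 1\right) 138 = - \frac{1}{5} + 3 \cdot 138 = - \frac{1}{5} + 414 = \frac{2069}{5}$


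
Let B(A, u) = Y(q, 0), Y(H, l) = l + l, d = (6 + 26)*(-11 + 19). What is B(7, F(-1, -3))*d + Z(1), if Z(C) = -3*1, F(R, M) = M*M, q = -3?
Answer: -3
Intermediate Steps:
d = 256 (d = 32*8 = 256)
Y(H, l) = 2*l
F(R, M) = M**2
B(A, u) = 0 (B(A, u) = 2*0 = 0)
Z(C) = -3
B(7, F(-1, -3))*d + Z(1) = 0*256 - 3 = 0 - 3 = -3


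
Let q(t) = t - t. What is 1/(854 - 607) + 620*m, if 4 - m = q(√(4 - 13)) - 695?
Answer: 107044861/247 ≈ 4.3338e+5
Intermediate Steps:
q(t) = 0
m = 699 (m = 4 - (0 - 695) = 4 - 1*(-695) = 4 + 695 = 699)
1/(854 - 607) + 620*m = 1/(854 - 607) + 620*699 = 1/247 + 433380 = 107044861/247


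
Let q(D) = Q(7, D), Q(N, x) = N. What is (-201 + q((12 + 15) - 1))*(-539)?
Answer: 104566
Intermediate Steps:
q(D) = 7
(-201 + q((12 + 15) - 1))*(-539) = (-201 + 7)*(-539) = -194*(-539) = 104566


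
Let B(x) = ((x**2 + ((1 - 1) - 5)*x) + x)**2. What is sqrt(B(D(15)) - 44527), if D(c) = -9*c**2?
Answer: sqrt(16881621081098) ≈ 4.1087e+6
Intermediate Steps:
B(x) = (x**2 - 4*x)**2 (B(x) = ((x**2 + (0 - 5)*x) + x)**2 = ((x**2 - 5*x) + x)**2 = (x**2 - 4*x)**2)
sqrt(B(D(15)) - 44527) = sqrt((-9*15**2)**2*(-4 - 9*15**2)**2 - 44527) = sqrt((-9*225)**2*(-4 - 9*225)**2 - 44527) = sqrt((-2025)**2*(-4 - 2025)**2 - 44527) = sqrt(4100625*(-2029)**2 - 44527) = sqrt(4100625*4116841 - 44527) = sqrt(16881621125625 - 44527) = sqrt(16881621081098)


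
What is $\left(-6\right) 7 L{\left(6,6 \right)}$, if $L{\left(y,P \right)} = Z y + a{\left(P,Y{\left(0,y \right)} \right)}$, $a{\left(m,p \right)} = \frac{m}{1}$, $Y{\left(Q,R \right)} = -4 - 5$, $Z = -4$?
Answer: $756$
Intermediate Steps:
$Y{\left(Q,R \right)} = -9$
$a{\left(m,p \right)} = m$ ($a{\left(m,p \right)} = m 1 = m$)
$L{\left(y,P \right)} = P - 4 y$ ($L{\left(y,P \right)} = - 4 y + P = P - 4 y$)
$\left(-6\right) 7 L{\left(6,6 \right)} = \left(-6\right) 7 \left(6 - 24\right) = - 42 \left(6 - 24\right) = \left(-42\right) \left(-18\right) = 756$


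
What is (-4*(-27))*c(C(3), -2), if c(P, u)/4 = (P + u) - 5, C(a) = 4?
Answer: -1296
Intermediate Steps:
c(P, u) = -20 + 4*P + 4*u (c(P, u) = 4*((P + u) - 5) = 4*(-5 + P + u) = -20 + 4*P + 4*u)
(-4*(-27))*c(C(3), -2) = (-4*(-27))*(-20 + 4*4 + 4*(-2)) = 108*(-20 + 16 - 8) = 108*(-12) = -1296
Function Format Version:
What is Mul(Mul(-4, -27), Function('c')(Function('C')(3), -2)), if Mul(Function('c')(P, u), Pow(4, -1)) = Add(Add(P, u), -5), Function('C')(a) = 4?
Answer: -1296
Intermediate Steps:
Function('c')(P, u) = Add(-20, Mul(4, P), Mul(4, u)) (Function('c')(P, u) = Mul(4, Add(Add(P, u), -5)) = Mul(4, Add(-5, P, u)) = Add(-20, Mul(4, P), Mul(4, u)))
Mul(Mul(-4, -27), Function('c')(Function('C')(3), -2)) = Mul(Mul(-4, -27), Add(-20, Mul(4, 4), Mul(4, -2))) = Mul(108, Add(-20, 16, -8)) = Mul(108, -12) = -1296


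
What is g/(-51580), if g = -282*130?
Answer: 1833/2579 ≈ 0.71074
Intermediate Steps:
g = -36660
g/(-51580) = -36660/(-51580) = -36660*(-1/51580) = 1833/2579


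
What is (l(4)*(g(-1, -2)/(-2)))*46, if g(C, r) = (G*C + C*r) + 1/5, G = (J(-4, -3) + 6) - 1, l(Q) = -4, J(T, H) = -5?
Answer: 1012/5 ≈ 202.40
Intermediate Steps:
G = 0 (G = (-5 + 6) - 1 = 1 - 1 = 0)
g(C, r) = ⅕ + C*r (g(C, r) = (0*C + C*r) + 1/5 = (0 + C*r) + ⅕ = C*r + ⅕ = ⅕ + C*r)
(l(4)*(g(-1, -2)/(-2)))*46 = -4*(⅕ - 1*(-2))/(-2)*46 = -4*(⅕ + 2)*(-1)/2*46 = -44*(-1)/(5*2)*46 = -4*(-11/10)*46 = (22/5)*46 = 1012/5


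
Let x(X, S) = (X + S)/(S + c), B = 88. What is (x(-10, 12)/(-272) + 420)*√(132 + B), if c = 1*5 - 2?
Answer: 856799*√55/1020 ≈ 6229.6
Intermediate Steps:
c = 3 (c = 5 - 2 = 3)
x(X, S) = (S + X)/(3 + S) (x(X, S) = (X + S)/(S + 3) = (S + X)/(3 + S))
(x(-10, 12)/(-272) + 420)*√(132 + B) = (((12 - 10)/(3 + 12))/(-272) + 420)*√(132 + 88) = ((2/15)*(-1/272) + 420)*√220 = (((1/15)*2)*(-1/272) + 420)*(2*√55) = ((2/15)*(-1/272) + 420)*(2*√55) = (-1/2040 + 420)*(2*√55) = 856799*(2*√55)/2040 = 856799*√55/1020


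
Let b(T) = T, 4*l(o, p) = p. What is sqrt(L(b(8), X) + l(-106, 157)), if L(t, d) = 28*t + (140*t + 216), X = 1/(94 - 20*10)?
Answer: sqrt(6397)/2 ≈ 39.991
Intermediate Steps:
l(o, p) = p/4
X = -1/106 (X = 1/(94 - 200) = 1/(-106) = -1/106 ≈ -0.0094340)
L(t, d) = 216 + 168*t (L(t, d) = 28*t + (216 + 140*t) = 216 + 168*t)
sqrt(L(b(8), X) + l(-106, 157)) = sqrt((216 + 168*8) + (1/4)*157) = sqrt((216 + 1344) + 157/4) = sqrt(1560 + 157/4) = sqrt(6397/4) = sqrt(6397)/2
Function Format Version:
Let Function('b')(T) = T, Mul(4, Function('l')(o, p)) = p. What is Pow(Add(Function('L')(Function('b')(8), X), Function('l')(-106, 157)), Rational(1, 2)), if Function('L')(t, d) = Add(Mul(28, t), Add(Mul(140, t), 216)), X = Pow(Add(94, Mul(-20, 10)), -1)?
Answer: Mul(Rational(1, 2), Pow(6397, Rational(1, 2))) ≈ 39.991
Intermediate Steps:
Function('l')(o, p) = Mul(Rational(1, 4), p)
X = Rational(-1, 106) (X = Pow(Add(94, -200), -1) = Pow(-106, -1) = Rational(-1, 106) ≈ -0.0094340)
Function('L')(t, d) = Add(216, Mul(168, t)) (Function('L')(t, d) = Add(Mul(28, t), Add(216, Mul(140, t))) = Add(216, Mul(168, t)))
Pow(Add(Function('L')(Function('b')(8), X), Function('l')(-106, 157)), Rational(1, 2)) = Pow(Add(Add(216, Mul(168, 8)), Mul(Rational(1, 4), 157)), Rational(1, 2)) = Pow(Add(Add(216, 1344), Rational(157, 4)), Rational(1, 2)) = Pow(Add(1560, Rational(157, 4)), Rational(1, 2)) = Pow(Rational(6397, 4), Rational(1, 2)) = Mul(Rational(1, 2), Pow(6397, Rational(1, 2)))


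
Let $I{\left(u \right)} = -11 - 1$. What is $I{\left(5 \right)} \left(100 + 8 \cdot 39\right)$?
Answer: $-4944$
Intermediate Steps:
$I{\left(u \right)} = -12$
$I{\left(5 \right)} \left(100 + 8 \cdot 39\right) = - 12 \left(100 + 8 \cdot 39\right) = - 12 \left(100 + 312\right) = \left(-12\right) 412 = -4944$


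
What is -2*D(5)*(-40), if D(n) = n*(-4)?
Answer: -1600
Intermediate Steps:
D(n) = -4*n
-2*D(5)*(-40) = -(-8)*5*(-40) = -2*(-20)*(-40) = 40*(-40) = -1600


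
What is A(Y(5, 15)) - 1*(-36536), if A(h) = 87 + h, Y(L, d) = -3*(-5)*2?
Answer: 36653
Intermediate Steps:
Y(L, d) = 30 (Y(L, d) = 15*2 = 30)
A(Y(5, 15)) - 1*(-36536) = (87 + 30) - 1*(-36536) = 117 + 36536 = 36653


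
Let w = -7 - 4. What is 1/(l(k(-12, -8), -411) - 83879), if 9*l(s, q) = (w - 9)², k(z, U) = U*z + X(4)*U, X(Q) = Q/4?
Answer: -9/754511 ≈ -1.1928e-5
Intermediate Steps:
w = -11
X(Q) = Q/4 (X(Q) = Q*(¼) = Q/4)
k(z, U) = U + U*z (k(z, U) = U*z + ((¼)*4)*U = U*z + 1*U = U*z + U = U + U*z)
l(s, q) = 400/9 (l(s, q) = (-11 - 9)²/9 = (⅑)*(-20)² = (⅑)*400 = 400/9)
1/(l(k(-12, -8), -411) - 83879) = 1/(400/9 - 83879) = 1/(-754511/9) = -9/754511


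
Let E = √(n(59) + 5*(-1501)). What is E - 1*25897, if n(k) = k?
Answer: -25897 + I*√7446 ≈ -25897.0 + 86.29*I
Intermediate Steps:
E = I*√7446 (E = √(59 + 5*(-1501)) = √(59 - 7505) = √(-7446) = I*√7446 ≈ 86.29*I)
E - 1*25897 = I*√7446 - 1*25897 = I*√7446 - 25897 = -25897 + I*√7446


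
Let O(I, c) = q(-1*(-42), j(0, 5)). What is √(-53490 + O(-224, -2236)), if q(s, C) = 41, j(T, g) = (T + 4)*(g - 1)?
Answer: I*√53449 ≈ 231.19*I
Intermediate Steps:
j(T, g) = (-1 + g)*(4 + T) (j(T, g) = (4 + T)*(-1 + g) = (-1 + g)*(4 + T))
O(I, c) = 41
√(-53490 + O(-224, -2236)) = √(-53490 + 41) = √(-53449) = I*√53449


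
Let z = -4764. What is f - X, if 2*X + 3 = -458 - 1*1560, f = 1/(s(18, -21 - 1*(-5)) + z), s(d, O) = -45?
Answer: 9718987/9618 ≈ 1010.5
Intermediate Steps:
f = -1/4809 (f = 1/(-45 - 4764) = 1/(-4809) = -1/4809 ≈ -0.00020794)
X = -2021/2 (X = -3/2 + (-458 - 1*1560)/2 = -3/2 + (-458 - 1560)/2 = -3/2 + (1/2)*(-2018) = -3/2 - 1009 = -2021/2 ≈ -1010.5)
f - X = -1/4809 - 1*(-2021/2) = -1/4809 + 2021/2 = 9718987/9618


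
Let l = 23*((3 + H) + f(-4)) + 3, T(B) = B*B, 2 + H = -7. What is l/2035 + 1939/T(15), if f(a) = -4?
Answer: 778958/91575 ≈ 8.5062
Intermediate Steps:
H = -9 (H = -2 - 7 = -9)
T(B) = B²
l = -227 (l = 23*((3 - 9) - 4) + 3 = 23*(-6 - 4) + 3 = 23*(-10) + 3 = -230 + 3 = -227)
l/2035 + 1939/T(15) = -227/2035 + 1939/(15²) = -227*1/2035 + 1939/225 = -227/2035 + 1939*(1/225) = -227/2035 + 1939/225 = 778958/91575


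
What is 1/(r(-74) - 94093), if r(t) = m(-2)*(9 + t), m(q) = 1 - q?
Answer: -1/94288 ≈ -1.0606e-5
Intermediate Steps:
r(t) = 27 + 3*t (r(t) = (1 - 1*(-2))*(9 + t) = (1 + 2)*(9 + t) = 3*(9 + t) = 27 + 3*t)
1/(r(-74) - 94093) = 1/((27 + 3*(-74)) - 94093) = 1/((27 - 222) - 94093) = 1/(-195 - 94093) = 1/(-94288) = -1/94288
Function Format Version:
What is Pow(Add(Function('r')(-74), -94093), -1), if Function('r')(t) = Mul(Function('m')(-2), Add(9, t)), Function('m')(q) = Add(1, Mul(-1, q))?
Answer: Rational(-1, 94288) ≈ -1.0606e-5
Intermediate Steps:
Function('r')(t) = Add(27, Mul(3, t)) (Function('r')(t) = Mul(Add(1, Mul(-1, -2)), Add(9, t)) = Mul(Add(1, 2), Add(9, t)) = Mul(3, Add(9, t)) = Add(27, Mul(3, t)))
Pow(Add(Function('r')(-74), -94093), -1) = Pow(Add(Add(27, Mul(3, -74)), -94093), -1) = Pow(Add(Add(27, -222), -94093), -1) = Pow(Add(-195, -94093), -1) = Pow(-94288, -1) = Rational(-1, 94288)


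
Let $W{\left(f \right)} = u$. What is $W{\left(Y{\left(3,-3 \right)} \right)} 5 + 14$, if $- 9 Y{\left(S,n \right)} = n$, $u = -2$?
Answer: $4$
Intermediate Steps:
$Y{\left(S,n \right)} = - \frac{n}{9}$
$W{\left(f \right)} = -2$
$W{\left(Y{\left(3,-3 \right)} \right)} 5 + 14 = \left(-2\right) 5 + 14 = -10 + 14 = 4$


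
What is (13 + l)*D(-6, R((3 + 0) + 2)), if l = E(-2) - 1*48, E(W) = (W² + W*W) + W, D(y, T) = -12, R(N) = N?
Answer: 348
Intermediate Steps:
E(W) = W + 2*W² (E(W) = (W² + W²) + W = 2*W² + W = W + 2*W²)
l = -42 (l = -2*(1 + 2*(-2)) - 1*48 = -2*(1 - 4) - 48 = -2*(-3) - 48 = 6 - 48 = -42)
(13 + l)*D(-6, R((3 + 0) + 2)) = (13 - 42)*(-12) = -29*(-12) = 348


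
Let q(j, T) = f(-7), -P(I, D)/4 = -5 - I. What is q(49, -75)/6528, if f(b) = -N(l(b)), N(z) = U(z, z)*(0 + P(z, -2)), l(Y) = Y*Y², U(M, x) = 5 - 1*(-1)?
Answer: 169/136 ≈ 1.2426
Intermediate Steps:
U(M, x) = 6 (U(M, x) = 5 + 1 = 6)
P(I, D) = 20 + 4*I (P(I, D) = -4*(-5 - I) = 20 + 4*I)
l(Y) = Y³
N(z) = 120 + 24*z (N(z) = 6*(0 + (20 + 4*z)) = 6*(20 + 4*z) = 120 + 24*z)
f(b) = -120 - 24*b³ (f(b) = -(120 + 24*b³) = -120 - 24*b³)
q(j, T) = 8112 (q(j, T) = -120 - 24*(-7)³ = -120 - 24*(-343) = -120 + 8232 = 8112)
q(49, -75)/6528 = 8112/6528 = 8112*(1/6528) = 169/136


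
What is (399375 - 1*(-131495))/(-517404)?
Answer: -265435/258702 ≈ -1.0260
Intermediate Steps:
(399375 - 1*(-131495))/(-517404) = (399375 + 131495)*(-1/517404) = 530870*(-1/517404) = -265435/258702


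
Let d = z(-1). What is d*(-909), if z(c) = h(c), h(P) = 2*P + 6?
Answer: -3636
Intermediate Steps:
h(P) = 6 + 2*P
z(c) = 6 + 2*c
d = 4 (d = 6 + 2*(-1) = 6 - 2 = 4)
d*(-909) = 4*(-909) = -3636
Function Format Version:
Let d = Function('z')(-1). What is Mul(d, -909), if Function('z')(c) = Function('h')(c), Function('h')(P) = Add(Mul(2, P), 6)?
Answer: -3636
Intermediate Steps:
Function('h')(P) = Add(6, Mul(2, P))
Function('z')(c) = Add(6, Mul(2, c))
d = 4 (d = Add(6, Mul(2, -1)) = Add(6, -2) = 4)
Mul(d, -909) = Mul(4, -909) = -3636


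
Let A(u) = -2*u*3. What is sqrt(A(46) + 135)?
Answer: I*sqrt(141) ≈ 11.874*I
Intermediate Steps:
A(u) = -6*u
sqrt(A(46) + 135) = sqrt(-6*46 + 135) = sqrt(-276 + 135) = sqrt(-141) = I*sqrt(141)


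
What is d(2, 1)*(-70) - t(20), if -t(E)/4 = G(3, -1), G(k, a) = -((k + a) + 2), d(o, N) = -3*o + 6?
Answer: -16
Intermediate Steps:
d(o, N) = 6 - 3*o
G(k, a) = -2 - a - k (G(k, a) = -((a + k) + 2) = -(2 + a + k) = -2 - a - k)
t(E) = 16 (t(E) = -4*(-2 - 1*(-1) - 1*3) = -4*(-2 + 1 - 3) = -4*(-4) = 16)
d(2, 1)*(-70) - t(20) = (6 - 3*2)*(-70) - 1*16 = (6 - 6)*(-70) - 16 = 0*(-70) - 16 = 0 - 16 = -16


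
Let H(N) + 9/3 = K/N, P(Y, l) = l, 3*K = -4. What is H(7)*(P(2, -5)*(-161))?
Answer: -7705/3 ≈ -2568.3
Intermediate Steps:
K = -4/3 (K = (1/3)*(-4) = -4/3 ≈ -1.3333)
H(N) = -3 - 4/(3*N)
H(7)*(P(2, -5)*(-161)) = (-3 - 4/3/7)*(-5*(-161)) = (-3 - 4/3*1/7)*805 = (-3 - 4/21)*805 = -67/21*805 = -7705/3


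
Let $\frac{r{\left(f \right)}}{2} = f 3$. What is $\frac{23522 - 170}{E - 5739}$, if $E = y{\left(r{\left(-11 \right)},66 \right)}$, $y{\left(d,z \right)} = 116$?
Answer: $- \frac{23352}{5623} \approx -4.1529$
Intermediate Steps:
$r{\left(f \right)} = 6 f$ ($r{\left(f \right)} = 2 f 3 = 2 \cdot 3 f = 6 f$)
$E = 116$
$\frac{23522 - 170}{E - 5739} = \frac{23522 - 170}{116 - 5739} = \frac{23522 - 170}{-5623} = \left(23522 - 170\right) \left(- \frac{1}{5623}\right) = 23352 \left(- \frac{1}{5623}\right) = - \frac{23352}{5623}$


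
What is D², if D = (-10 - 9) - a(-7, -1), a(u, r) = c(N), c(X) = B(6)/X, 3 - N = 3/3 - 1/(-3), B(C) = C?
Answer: 12769/25 ≈ 510.76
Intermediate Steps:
N = 5/3 (N = 3 - (3/3 - 1/(-3)) = 3 - (3*(⅓) - 1*(-⅓)) = 3 - (1 + ⅓) = 3 - 1*4/3 = 3 - 4/3 = 5/3 ≈ 1.6667)
c(X) = 6/X
a(u, r) = 18/5 (a(u, r) = 6/(5/3) = 6*(⅗) = 18/5)
D = -113/5 (D = (-10 - 9) - 1*18/5 = -19 - 18/5 = -113/5 ≈ -22.600)
D² = (-113/5)² = 12769/25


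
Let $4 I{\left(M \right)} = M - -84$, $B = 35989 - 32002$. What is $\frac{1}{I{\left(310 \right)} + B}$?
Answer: $\frac{2}{8171} \approx 0.00024477$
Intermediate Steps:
$B = 3987$ ($B = 35989 - 32002 = 3987$)
$I{\left(M \right)} = 21 + \frac{M}{4}$ ($I{\left(M \right)} = \frac{M - -84}{4} = \frac{M + 84}{4} = \frac{84 + M}{4} = 21 + \frac{M}{4}$)
$\frac{1}{I{\left(310 \right)} + B} = \frac{1}{\left(21 + \frac{1}{4} \cdot 310\right) + 3987} = \frac{1}{\left(21 + \frac{155}{2}\right) + 3987} = \frac{1}{\frac{197}{2} + 3987} = \frac{1}{\frac{8171}{2}} = \frac{2}{8171}$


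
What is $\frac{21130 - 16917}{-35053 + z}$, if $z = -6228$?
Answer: $- \frac{4213}{41281} \approx -0.10206$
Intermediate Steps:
$\frac{21130 - 16917}{-35053 + z} = \frac{21130 - 16917}{-35053 - 6228} = \frac{4213}{-41281} = 4213 \left(- \frac{1}{41281}\right) = - \frac{4213}{41281}$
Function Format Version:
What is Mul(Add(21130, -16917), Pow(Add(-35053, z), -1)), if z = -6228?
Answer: Rational(-4213, 41281) ≈ -0.10206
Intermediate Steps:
Mul(Add(21130, -16917), Pow(Add(-35053, z), -1)) = Mul(Add(21130, -16917), Pow(Add(-35053, -6228), -1)) = Mul(4213, Pow(-41281, -1)) = Mul(4213, Rational(-1, 41281)) = Rational(-4213, 41281)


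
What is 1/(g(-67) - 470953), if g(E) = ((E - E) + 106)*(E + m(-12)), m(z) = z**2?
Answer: -1/462791 ≈ -2.1608e-6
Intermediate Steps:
g(E) = 15264 + 106*E (g(E) = ((E - E) + 106)*(E + (-12)**2) = (0 + 106)*(E + 144) = 106*(144 + E) = 15264 + 106*E)
1/(g(-67) - 470953) = 1/((15264 + 106*(-67)) - 470953) = 1/((15264 - 7102) - 470953) = 1/(8162 - 470953) = 1/(-462791) = -1/462791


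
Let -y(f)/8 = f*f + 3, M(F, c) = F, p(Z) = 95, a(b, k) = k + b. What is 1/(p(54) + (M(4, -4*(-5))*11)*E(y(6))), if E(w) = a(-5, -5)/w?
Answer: 39/3760 ≈ 0.010372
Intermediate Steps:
a(b, k) = b + k
y(f) = -24 - 8*f**2 (y(f) = -8*(f*f + 3) = -8*(f**2 + 3) = -8*(3 + f**2) = -24 - 8*f**2)
E(w) = -10/w (E(w) = (-5 - 5)/w = -10/w)
1/(p(54) + (M(4, -4*(-5))*11)*E(y(6))) = 1/(95 + (4*11)*(-10/(-24 - 8*6**2))) = 1/(95 + 44*(-10/(-24 - 8*36))) = 1/(95 + 44*(-10/(-24 - 288))) = 1/(95 + 44*(-10/(-312))) = 1/(95 + 44*(-10*(-1/312))) = 1/(95 + 44*(5/156)) = 1/(95 + 55/39) = 1/(3760/39) = 39/3760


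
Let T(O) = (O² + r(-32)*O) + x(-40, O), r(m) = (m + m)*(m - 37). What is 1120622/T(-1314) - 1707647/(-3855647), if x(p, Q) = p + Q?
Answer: 1321003143860/7860472838077 ≈ 0.16806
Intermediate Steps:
x(p, Q) = Q + p
r(m) = 2*m*(-37 + m) (r(m) = (2*m)*(-37 + m) = 2*m*(-37 + m))
T(O) = -40 + O² + 4417*O (T(O) = (O² + (2*(-32)*(-37 - 32))*O) + (O - 40) = (O² + (2*(-32)*(-69))*O) + (-40 + O) = (O² + 4416*O) + (-40 + O) = -40 + O² + 4417*O)
1120622/T(-1314) - 1707647/(-3855647) = 1120622/(-40 + (-1314)² + 4417*(-1314)) - 1707647/(-3855647) = 1120622/(-40 + 1726596 - 5803938) - 1707647*(-1/3855647) = 1120622/(-4077382) + 1707647/3855647 = 1120622*(-1/4077382) + 1707647/3855647 = -560311/2038691 + 1707647/3855647 = 1321003143860/7860472838077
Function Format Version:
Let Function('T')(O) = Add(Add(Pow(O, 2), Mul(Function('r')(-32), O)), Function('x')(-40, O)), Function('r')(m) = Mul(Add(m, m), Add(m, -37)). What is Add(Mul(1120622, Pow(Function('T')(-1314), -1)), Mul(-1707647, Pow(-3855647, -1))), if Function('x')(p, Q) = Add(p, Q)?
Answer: Rational(1321003143860, 7860472838077) ≈ 0.16806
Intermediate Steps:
Function('x')(p, Q) = Add(Q, p)
Function('r')(m) = Mul(2, m, Add(-37, m)) (Function('r')(m) = Mul(Mul(2, m), Add(-37, m)) = Mul(2, m, Add(-37, m)))
Function('T')(O) = Add(-40, Pow(O, 2), Mul(4417, O)) (Function('T')(O) = Add(Add(Pow(O, 2), Mul(Mul(2, -32, Add(-37, -32)), O)), Add(O, -40)) = Add(Add(Pow(O, 2), Mul(Mul(2, -32, -69), O)), Add(-40, O)) = Add(Add(Pow(O, 2), Mul(4416, O)), Add(-40, O)) = Add(-40, Pow(O, 2), Mul(4417, O)))
Add(Mul(1120622, Pow(Function('T')(-1314), -1)), Mul(-1707647, Pow(-3855647, -1))) = Add(Mul(1120622, Pow(Add(-40, Pow(-1314, 2), Mul(4417, -1314)), -1)), Mul(-1707647, Pow(-3855647, -1))) = Add(Mul(1120622, Pow(Add(-40, 1726596, -5803938), -1)), Mul(-1707647, Rational(-1, 3855647))) = Add(Mul(1120622, Pow(-4077382, -1)), Rational(1707647, 3855647)) = Add(Mul(1120622, Rational(-1, 4077382)), Rational(1707647, 3855647)) = Add(Rational(-560311, 2038691), Rational(1707647, 3855647)) = Rational(1321003143860, 7860472838077)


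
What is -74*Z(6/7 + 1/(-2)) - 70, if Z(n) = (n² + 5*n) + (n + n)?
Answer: -25915/98 ≈ -264.44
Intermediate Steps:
Z(n) = n² + 7*n (Z(n) = (n² + 5*n) + 2*n = n² + 7*n)
-74*Z(6/7 + 1/(-2)) - 70 = -74*(6/7 + 1/(-2))*(7 + (6/7 + 1/(-2))) - 70 = -74*(6*(⅐) + 1*(-½))*(7 + (6*(⅐) + 1*(-½))) - 70 = -74*(6/7 - ½)*(7 + (6/7 - ½)) - 70 = -185*(7 + 5/14)/7 - 70 = -185*103/(7*14) - 70 = -74*515/196 - 70 = -19055/98 - 70 = -25915/98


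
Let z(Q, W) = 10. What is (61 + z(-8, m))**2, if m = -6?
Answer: 5041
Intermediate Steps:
(61 + z(-8, m))**2 = (61 + 10)**2 = 71**2 = 5041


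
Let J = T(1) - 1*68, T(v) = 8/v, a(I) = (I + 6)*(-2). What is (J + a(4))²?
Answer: 6400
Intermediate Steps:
a(I) = -12 - 2*I (a(I) = (6 + I)*(-2) = -12 - 2*I)
J = -60 (J = 8/1 - 1*68 = 8*1 - 68 = 8 - 68 = -60)
(J + a(4))² = (-60 + (-12 - 2*4))² = (-60 + (-12 - 8))² = (-60 - 20)² = (-80)² = 6400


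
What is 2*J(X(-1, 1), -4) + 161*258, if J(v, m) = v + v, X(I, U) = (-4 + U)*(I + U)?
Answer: 41538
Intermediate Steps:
J(v, m) = 2*v
2*J(X(-1, 1), -4) + 161*258 = 2*(2*(1² - 4*(-1) - 4*1 - 1*1)) + 161*258 = 2*(2*(1 + 4 - 4 - 1)) + 41538 = 2*(2*0) + 41538 = 2*0 + 41538 = 0 + 41538 = 41538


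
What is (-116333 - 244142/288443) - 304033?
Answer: -121251874280/288443 ≈ -4.2037e+5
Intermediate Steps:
(-116333 - 244142/288443) - 304033 = -33555683661/288443 - 304033 = -121251874280/288443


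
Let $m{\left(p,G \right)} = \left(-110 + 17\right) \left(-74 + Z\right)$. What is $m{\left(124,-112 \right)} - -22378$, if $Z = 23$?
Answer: $27121$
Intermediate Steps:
$m{\left(p,G \right)} = 4743$ ($m{\left(p,G \right)} = \left(-110 + 17\right) \left(-74 + 23\right) = \left(-93\right) \left(-51\right) = 4743$)
$m{\left(124,-112 \right)} - -22378 = 4743 - -22378 = 4743 + 22378 = 27121$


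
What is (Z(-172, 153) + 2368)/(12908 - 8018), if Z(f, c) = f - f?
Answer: 1184/2445 ≈ 0.48425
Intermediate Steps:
Z(f, c) = 0
(Z(-172, 153) + 2368)/(12908 - 8018) = (0 + 2368)/(12908 - 8018) = 2368/4890 = 2368*(1/4890) = 1184/2445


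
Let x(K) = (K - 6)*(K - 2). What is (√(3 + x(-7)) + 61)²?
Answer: 3841 + 244*√30 ≈ 5177.4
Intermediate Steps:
x(K) = (-6 + K)*(-2 + K)
(√(3 + x(-7)) + 61)² = (√(3 + (12 + (-7)² - 8*(-7))) + 61)² = (√(3 + (12 + 49 + 56)) + 61)² = (√(3 + 117) + 61)² = (√120 + 61)² = (2*√30 + 61)² = (61 + 2*√30)²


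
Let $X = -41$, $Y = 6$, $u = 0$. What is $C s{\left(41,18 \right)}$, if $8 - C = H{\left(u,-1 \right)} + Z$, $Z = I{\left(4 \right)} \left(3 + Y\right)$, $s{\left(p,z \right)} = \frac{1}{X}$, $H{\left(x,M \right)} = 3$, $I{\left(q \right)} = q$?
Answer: $\frac{31}{41} \approx 0.7561$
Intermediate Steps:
$s{\left(p,z \right)} = - \frac{1}{41}$ ($s{\left(p,z \right)} = \frac{1}{-41} = - \frac{1}{41}$)
$Z = 36$ ($Z = 4 \left(3 + 6\right) = 4 \cdot 9 = 36$)
$C = -31$ ($C = 8 - \left(3 + 36\right) = 8 - 39 = -31$)
$C s{\left(41,18 \right)} = \left(-31\right) \left(- \frac{1}{41}\right) = \frac{31}{41}$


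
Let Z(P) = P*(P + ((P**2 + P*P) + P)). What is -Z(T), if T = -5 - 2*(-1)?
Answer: 36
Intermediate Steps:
T = -3 (T = -5 + 2 = -3)
Z(P) = P*(2*P + 2*P**2) (Z(P) = P*(P + ((P**2 + P**2) + P)) = P*(P + (2*P**2 + P)) = P*(P + (P + 2*P**2)) = P*(2*P + 2*P**2))
-Z(T) = -2*(-3)**2*(1 - 3) = -2*9*(-2) = -1*(-36) = 36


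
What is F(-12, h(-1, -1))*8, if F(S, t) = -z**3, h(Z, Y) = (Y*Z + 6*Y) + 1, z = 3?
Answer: -216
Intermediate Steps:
h(Z, Y) = 1 + 6*Y + Y*Z (h(Z, Y) = (6*Y + Y*Z) + 1 = 1 + 6*Y + Y*Z)
F(S, t) = -27 (F(S, t) = -1*3**3 = -1*27 = -27)
F(-12, h(-1, -1))*8 = -27*8 = -216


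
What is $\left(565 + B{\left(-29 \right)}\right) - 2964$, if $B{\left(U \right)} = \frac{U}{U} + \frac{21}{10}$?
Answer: $- \frac{23959}{10} \approx -2395.9$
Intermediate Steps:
$B{\left(U \right)} = \frac{31}{10}$ ($B{\left(U \right)} = 1 + 21 \cdot \frac{1}{10} = 1 + \frac{21}{10} = \frac{31}{10}$)
$\left(565 + B{\left(-29 \right)}\right) - 2964 = \left(565 + \frac{31}{10}\right) - 2964 = \frac{5681}{10} - 2964 = - \frac{23959}{10}$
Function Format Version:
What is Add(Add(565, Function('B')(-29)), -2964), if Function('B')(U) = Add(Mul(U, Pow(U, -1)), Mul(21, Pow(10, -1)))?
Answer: Rational(-23959, 10) ≈ -2395.9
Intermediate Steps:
Function('B')(U) = Rational(31, 10) (Function('B')(U) = Add(1, Mul(21, Rational(1, 10))) = Add(1, Rational(21, 10)) = Rational(31, 10))
Add(Add(565, Function('B')(-29)), -2964) = Add(Add(565, Rational(31, 10)), -2964) = Add(Rational(5681, 10), -2964) = Rational(-23959, 10)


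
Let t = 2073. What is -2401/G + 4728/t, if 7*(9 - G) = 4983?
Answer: 19367557/3399720 ≈ 5.6968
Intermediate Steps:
G = -4920/7 (G = 9 - 1/7*4983 = 9 - 4983/7 = -4920/7 ≈ -702.86)
-2401/G + 4728/t = -2401/(-4920/7) + 4728/2073 = -2401*(-7/4920) + 4728*(1/2073) = 16807/4920 + 1576/691 = 19367557/3399720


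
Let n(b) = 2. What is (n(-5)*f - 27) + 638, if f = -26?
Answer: 559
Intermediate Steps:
(n(-5)*f - 27) + 638 = (2*(-26) - 27) + 638 = (-52 - 27) + 638 = -79 + 638 = 559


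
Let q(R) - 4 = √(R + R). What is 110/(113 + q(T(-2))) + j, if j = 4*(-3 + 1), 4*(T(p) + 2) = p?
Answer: 2*(-4*√5 + 413*I)/(√5 - 117*I) ≈ -7.0602 - 0.017962*I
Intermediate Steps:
T(p) = -2 + p/4
q(R) = 4 + √2*√R (q(R) = 4 + √(R + R) = 4 + √(2*R) = 4 + √2*√R)
j = -8 (j = 4*(-2) = -8)
110/(113 + q(T(-2))) + j = 110/(113 + (4 + √2*√(-2 + (¼)*(-2)))) - 8 = 110/(113 + (4 + √2*√(-2 - ½))) - 8 = 110/(113 + (4 + √2*√(-5/2))) - 8 = 110/(113 + (4 + √2*(I*√10/2))) - 8 = 110/(113 + (4 + I*√5)) - 8 = 110/(117 + I*√5) - 8 = -8 + 110/(117 + I*√5)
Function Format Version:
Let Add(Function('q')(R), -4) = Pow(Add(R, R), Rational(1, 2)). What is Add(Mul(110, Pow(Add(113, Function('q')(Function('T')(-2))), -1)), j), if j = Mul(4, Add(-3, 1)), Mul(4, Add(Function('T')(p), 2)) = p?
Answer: Mul(2, Pow(Add(Pow(5, Rational(1, 2)), Mul(-117, I)), -1), Add(Mul(-4, Pow(5, Rational(1, 2))), Mul(413, I))) ≈ Add(-7.0602, Mul(-0.017962, I))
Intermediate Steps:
Function('T')(p) = Add(-2, Mul(Rational(1, 4), p))
Function('q')(R) = Add(4, Mul(Pow(2, Rational(1, 2)), Pow(R, Rational(1, 2)))) (Function('q')(R) = Add(4, Pow(Add(R, R), Rational(1, 2))) = Add(4, Pow(Mul(2, R), Rational(1, 2))) = Add(4, Mul(Pow(2, Rational(1, 2)), Pow(R, Rational(1, 2)))))
j = -8 (j = Mul(4, -2) = -8)
Add(Mul(110, Pow(Add(113, Function('q')(Function('T')(-2))), -1)), j) = Add(Mul(110, Pow(Add(113, Add(4, Mul(Pow(2, Rational(1, 2)), Pow(Add(-2, Mul(Rational(1, 4), -2)), Rational(1, 2))))), -1)), -8) = Add(Mul(110, Pow(Add(113, Add(4, Mul(Pow(2, Rational(1, 2)), Pow(Add(-2, Rational(-1, 2)), Rational(1, 2))))), -1)), -8) = Add(Mul(110, Pow(Add(113, Add(4, Mul(Pow(2, Rational(1, 2)), Pow(Rational(-5, 2), Rational(1, 2))))), -1)), -8) = Add(Mul(110, Pow(Add(113, Add(4, Mul(Pow(2, Rational(1, 2)), Mul(Rational(1, 2), I, Pow(10, Rational(1, 2)))))), -1)), -8) = Add(Mul(110, Pow(Add(113, Add(4, Mul(I, Pow(5, Rational(1, 2))))), -1)), -8) = Add(Mul(110, Pow(Add(117, Mul(I, Pow(5, Rational(1, 2)))), -1)), -8) = Add(-8, Mul(110, Pow(Add(117, Mul(I, Pow(5, Rational(1, 2)))), -1)))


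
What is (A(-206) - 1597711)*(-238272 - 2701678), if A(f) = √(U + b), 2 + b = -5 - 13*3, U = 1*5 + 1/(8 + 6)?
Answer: 4697190454450 - 1469975*I*√8022/7 ≈ 4.6972e+12 - 1.8808e+7*I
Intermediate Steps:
U = 71/14 (U = 5 + 1/14 = 71/14 ≈ 5.0714)
b = -46 (b = -2 + (-5 - 13*3) = -2 + (-5 - 39) = -2 - 44 = -46)
A(f) = I*√8022/14 (A(f) = √(71/14 - 46) = √(-573/14) = I*√8022/14)
(A(-206) - 1597711)*(-238272 - 2701678) = (I*√8022/14 - 1597711)*(-238272 - 2701678) = (-1597711 + I*√8022/14)*(-2939950) = 4697190454450 - 1469975*I*√8022/7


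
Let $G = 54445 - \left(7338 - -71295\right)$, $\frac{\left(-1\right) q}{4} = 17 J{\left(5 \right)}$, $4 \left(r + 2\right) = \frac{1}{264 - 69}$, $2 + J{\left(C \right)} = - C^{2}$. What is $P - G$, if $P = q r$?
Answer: $\frac{1333693}{65} \approx 20518.0$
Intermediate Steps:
$J{\left(C \right)} = -2 - C^{2}$
$r = - \frac{1559}{780}$ ($r = -2 + \frac{1}{4 \left(264 - 69\right)} = -2 + \frac{1}{4 \cdot 195} = -2 + \frac{1}{4} \cdot \frac{1}{195} = -2 + \frac{1}{780} = - \frac{1559}{780} \approx -1.9987$)
$q = 1836$ ($q = - 4 \cdot 17 \left(-2 - 5^{2}\right) = - 4 \cdot 17 \left(-2 - 25\right) = - 4 \cdot 17 \left(-27\right) = \left(-4\right) \left(-459\right) = 1836$)
$P = - \frac{238527}{65}$ ($P = 1836 \left(- \frac{1559}{780}\right) = - \frac{238527}{65} \approx -3669.6$)
$G = -24188$ ($G = 54445 - \left(7338 + 71295\right) = 54445 - 78633 = -24188$)
$P - G = - \frac{238527}{65} - -24188 = - \frac{238527}{65} + 24188 = \frac{1333693}{65}$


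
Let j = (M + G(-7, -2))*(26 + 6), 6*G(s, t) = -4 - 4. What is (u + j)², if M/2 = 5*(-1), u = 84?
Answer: 698896/9 ≈ 77655.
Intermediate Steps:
G(s, t) = -4/3 (G(s, t) = (-4 - 4)/6 = (⅙)*(-8) = -4/3)
M = -10 (M = 2*(5*(-1)) = 2*(-5) = -10)
j = -1088/3 (j = (-10 - 4/3)*(26 + 6) = -34/3*32 = -1088/3 ≈ -362.67)
(u + j)² = (84 - 1088/3)² = (-836/3)² = 698896/9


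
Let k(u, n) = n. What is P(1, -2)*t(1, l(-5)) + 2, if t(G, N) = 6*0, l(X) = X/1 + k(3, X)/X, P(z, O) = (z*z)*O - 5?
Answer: 2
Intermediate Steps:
P(z, O) = -5 + O*z² (P(z, O) = z²*O - 5 = O*z² - 5 = -5 + O*z²)
l(X) = 1 + X (l(X) = X/1 + X/X = X*1 + 1 = X + 1 = 1 + X)
t(G, N) = 0
P(1, -2)*t(1, l(-5)) + 2 = (-5 - 2*1²)*0 + 2 = (-5 - 2*1)*0 + 2 = (-5 - 2)*0 + 2 = -7*0 + 2 = 0 + 2 = 2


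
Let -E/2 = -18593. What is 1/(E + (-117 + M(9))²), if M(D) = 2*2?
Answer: 1/49955 ≈ 2.0018e-5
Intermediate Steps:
E = 37186 (E = -2*(-18593) = 37186)
M(D) = 4
1/(E + (-117 + M(9))²) = 1/(37186 + (-117 + 4)²) = 1/(37186 + (-113)²) = 1/(37186 + 12769) = 1/49955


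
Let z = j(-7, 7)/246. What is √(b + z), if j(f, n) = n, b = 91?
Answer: 7*√112422/246 ≈ 9.5409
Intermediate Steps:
z = 7/246 ≈ 0.028455
√(b + z) = √(91 + 7/246) = √(22393/246) = 7*√112422/246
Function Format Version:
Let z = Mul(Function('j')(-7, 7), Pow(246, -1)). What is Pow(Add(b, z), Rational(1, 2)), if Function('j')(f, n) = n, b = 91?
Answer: Mul(Rational(7, 246), Pow(112422, Rational(1, 2))) ≈ 9.5409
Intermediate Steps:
z = Rational(7, 246) (z = Mul(7, Pow(246, -1)) = Mul(7, Rational(1, 246)) = Rational(7, 246) ≈ 0.028455)
Pow(Add(b, z), Rational(1, 2)) = Pow(Add(91, Rational(7, 246)), Rational(1, 2)) = Pow(Rational(22393, 246), Rational(1, 2)) = Mul(Rational(7, 246), Pow(112422, Rational(1, 2)))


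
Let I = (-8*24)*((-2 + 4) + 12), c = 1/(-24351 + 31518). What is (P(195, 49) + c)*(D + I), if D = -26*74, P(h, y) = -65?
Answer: 2148518648/7167 ≈ 2.9978e+5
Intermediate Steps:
c = 1/7167 ≈ 0.00013953
I = -2688 (I = -192*(2 + 12) = -192*14 = -2688)
D = -1924
(P(195, 49) + c)*(D + I) = (-65 + 1/7167)*(-1924 - 2688) = -465854/7167*(-4612) = 2148518648/7167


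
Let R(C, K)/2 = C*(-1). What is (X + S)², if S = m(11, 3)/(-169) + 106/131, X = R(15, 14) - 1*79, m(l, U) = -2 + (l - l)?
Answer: 5735905250625/490135321 ≈ 11703.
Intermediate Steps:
R(C, K) = -2*C (R(C, K) = 2*(C*(-1)) = 2*(-C) = -2*C)
m(l, U) = -2 (m(l, U) = -2 + 0 = -2)
X = -109 (X = -2*15 - 1*79 = -30 - 79 = -109)
S = 18176/22139 (S = -2/(-169) + 106/131 = -2*(-1/169) + 106*(1/131) = 2/169 + 106/131 = 18176/22139 ≈ 0.82099)
(X + S)² = (-109 + 18176/22139)² = (-2394975/22139)² = 5735905250625/490135321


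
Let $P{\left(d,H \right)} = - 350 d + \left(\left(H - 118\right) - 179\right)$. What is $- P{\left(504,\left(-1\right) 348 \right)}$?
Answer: $177045$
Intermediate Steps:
$P{\left(d,H \right)} = -297 + H - 350 d$ ($P{\left(d,H \right)} = - 350 d + \left(\left(-118 + H\right) - 179\right) = - 350 d + \left(-297 + H\right) = -297 + H - 350 d$)
$- P{\left(504,\left(-1\right) 348 \right)} = - (-297 - 348 - 176400) = \left(-1\right) \left(-177045\right) = 177045$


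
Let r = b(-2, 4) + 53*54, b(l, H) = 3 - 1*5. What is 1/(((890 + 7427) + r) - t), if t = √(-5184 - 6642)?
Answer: 11177/124937155 + 9*I*√146/124937155 ≈ 8.9461e-5 + 8.7042e-7*I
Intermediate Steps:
b(l, H) = -2 (b(l, H) = 3 - 5 = -2)
r = 2860 (r = -2 + 53*54 = -2 + 2862 = 2860)
t = 9*I*√146 (t = √(-11826) = 9*I*√146 ≈ 108.75*I)
1/(((890 + 7427) + r) - t) = 1/(((890 + 7427) + 2860) - 9*I*√146) = 1/((8317 + 2860) - 9*I*√146) = 1/(11177 - 9*I*√146)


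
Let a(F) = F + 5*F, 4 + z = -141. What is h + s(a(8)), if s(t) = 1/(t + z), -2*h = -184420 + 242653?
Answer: -5648603/194 ≈ -29117.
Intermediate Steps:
z = -145 (z = -4 - 141 = -145)
h = -58233/2 (h = -(-184420 + 242653)/2 = -1/2*58233 = -58233/2 ≈ -29117.)
a(F) = 6*F
s(t) = 1/(-145 + t) (s(t) = 1/(t - 145) = 1/(-145 + t))
h + s(a(8)) = -58233/2 + 1/(-145 + 6*8) = -58233/2 + 1/(-145 + 48) = -58233/2 + 1/(-97) = -58233/2 - 1/97 = -5648603/194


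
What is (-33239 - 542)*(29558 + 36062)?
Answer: -2216709220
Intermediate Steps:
(-33239 - 542)*(29558 + 36062) = -33781*65620 = -2216709220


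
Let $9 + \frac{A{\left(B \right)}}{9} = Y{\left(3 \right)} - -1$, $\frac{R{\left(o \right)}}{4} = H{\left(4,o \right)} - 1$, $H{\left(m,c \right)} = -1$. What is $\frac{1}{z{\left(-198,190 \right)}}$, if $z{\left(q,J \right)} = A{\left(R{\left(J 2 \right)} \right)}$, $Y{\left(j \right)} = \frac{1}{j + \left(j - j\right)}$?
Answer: $- \frac{1}{69} \approx -0.014493$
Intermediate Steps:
$Y{\left(j \right)} = \frac{1}{j}$ ($Y{\left(j \right)} = \frac{1}{j + 0} = \frac{1}{j}$)
$R{\left(o \right)} = -8$ ($R{\left(o \right)} = 4 \left(-1 - 1\right) = 4 \left(-2\right) = -8$)
$A{\left(B \right)} = -69$ ($A{\left(B \right)} = -81 + 9 \left(\frac{1}{3} - -1\right) = -81 + 9 \left(\frac{1}{3} + 1\right) = -81 + 9 \cdot \frac{4}{3} = -81 + 12 = -69$)
$z{\left(q,J \right)} = -69$
$\frac{1}{z{\left(-198,190 \right)}} = \frac{1}{-69} = - \frac{1}{69}$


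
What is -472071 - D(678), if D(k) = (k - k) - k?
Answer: -471393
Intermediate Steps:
D(k) = -k (D(k) = 0 - k = -k)
-472071 - D(678) = -472071 - (-1)*678 = -472071 - 1*(-678) = -472071 + 678 = -471393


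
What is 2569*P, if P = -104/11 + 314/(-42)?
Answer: -1435337/33 ≈ -43495.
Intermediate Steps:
P = -3911/231 (P = -104*1/11 + 314*(-1/42) = -104/11 - 157/21 = -3911/231 ≈ -16.931)
2569*P = 2569*(-3911/231) = -1435337/33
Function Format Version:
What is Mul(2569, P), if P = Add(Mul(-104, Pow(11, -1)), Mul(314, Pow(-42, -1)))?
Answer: Rational(-1435337, 33) ≈ -43495.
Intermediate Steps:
P = Rational(-3911, 231) (P = Add(Mul(-104, Rational(1, 11)), Mul(314, Rational(-1, 42))) = Add(Rational(-104, 11), Rational(-157, 21)) = Rational(-3911, 231) ≈ -16.931)
Mul(2569, P) = Mul(2569, Rational(-3911, 231)) = Rational(-1435337, 33)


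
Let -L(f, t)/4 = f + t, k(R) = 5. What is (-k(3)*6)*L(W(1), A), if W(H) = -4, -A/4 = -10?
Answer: 4320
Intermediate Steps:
A = 40 (A = -4*(-10) = 40)
L(f, t) = -4*f - 4*t (L(f, t) = -4*(f + t) = -4*f - 4*t)
(-k(3)*6)*L(W(1), A) = (-5*6)*(-4*(-4) - 4*40) = (-1*30)*(16 - 160) = -30*(-144) = 4320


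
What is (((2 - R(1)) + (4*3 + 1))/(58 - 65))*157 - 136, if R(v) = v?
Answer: -450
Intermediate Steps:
(((2 - R(1)) + (4*3 + 1))/(58 - 65))*157 - 136 = (((2 - 1*1) + (4*3 + 1))/(58 - 65))*157 - 136 = (((2 - 1) + (12 + 1))/(-7))*157 - 136 = ((1 + 13)*(-1/7))*157 - 136 = (14*(-1/7))*157 - 136 = -2*157 - 136 = -314 - 136 = -450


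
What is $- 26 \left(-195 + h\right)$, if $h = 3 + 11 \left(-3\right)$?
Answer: $5850$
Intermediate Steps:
$h = -30$ ($h = 3 - 33 = -30$)
$- 26 \left(-195 + h\right) = - 26 \left(-195 - 30\right) = \left(-26\right) \left(-225\right) = 5850$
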